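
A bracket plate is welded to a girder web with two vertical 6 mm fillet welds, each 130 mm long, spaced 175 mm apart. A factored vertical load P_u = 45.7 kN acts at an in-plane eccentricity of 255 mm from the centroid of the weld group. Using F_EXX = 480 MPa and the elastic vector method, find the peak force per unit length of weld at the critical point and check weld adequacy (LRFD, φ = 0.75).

Total weld length L_w = 260 mm. Treat welds as unit-width lines.
Polar moment about centroid: J = 2[d³/12 + d(b/2)²] = 2[130³/12 + 130×87.5²] = 2357000 mm³.
Direct shear f_v = P/L_w = 45.7×10³ / 260 = 175.8 N/mm (vertical).
Torsion M = P·e = 45.7×10³ × 255 = 11654000 N·mm.
Critical point at (x, y) = (87.5, 65) from centroid. f_tx = M·y/J = 321.4 N/mm; f_ty = M·x/J = 432.7 N/mm.
Resultant f_max = √[f_tx² + (f_v + f_ty)²] = √[321.4² + (175.8 + 432.7)²] = 688.1 N/mm.
Capacity per unit length: φr_n = 0.75 × 0.6 × 480 × (0.707 × 6) = 916.3 N/mm.
688.1 ≤ 916.3 → adequate.

f_max ≈ 688 N/mm; adequate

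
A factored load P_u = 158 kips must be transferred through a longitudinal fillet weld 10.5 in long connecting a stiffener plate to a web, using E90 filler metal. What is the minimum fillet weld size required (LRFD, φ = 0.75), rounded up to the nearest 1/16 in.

w = 9/16 in

E90XX → F_EXX = 90 ksi.
Total weld length L = 10.5 in.
Required throat t_e = P_u / (φ × 0.6 F_EXX × L) = 158 / (0.75 × 0.6 × 90 × 10.5) = 0.3715 in.
Required leg w = t_e / 0.707 = 0.5255 in → use 9/16 in.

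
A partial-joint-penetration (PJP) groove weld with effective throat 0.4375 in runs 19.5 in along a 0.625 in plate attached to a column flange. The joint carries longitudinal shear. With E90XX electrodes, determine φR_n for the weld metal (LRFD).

φR_n ≈ 346 kips

E90XX → F_EXX = 90 ksi.
Effective throat (given) t_e = 0.4375 in.
A_we = 0.4375 × 19.5 = 8.531 in².
F_nw = 0.6 F_EXX = 54 ksi.
φR_n = 0.75 × 54 × 8.531 = 345.5 kips.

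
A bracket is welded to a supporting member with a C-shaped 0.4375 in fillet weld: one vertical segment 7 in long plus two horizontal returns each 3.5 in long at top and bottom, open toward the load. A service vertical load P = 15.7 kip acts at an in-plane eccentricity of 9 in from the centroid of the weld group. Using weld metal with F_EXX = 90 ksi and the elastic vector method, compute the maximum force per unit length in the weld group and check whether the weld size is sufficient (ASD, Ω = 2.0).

f_max ≈ 5.42 kip/in; adequate

Total weld length L_w = 14 in. Treat welds as unit-width lines.
Centroid: x̄ = 2×3.5×1.75 / 14 = 0.875 in from the vertical weld.
Polar moment about centroid: J = I_x + I_y = [7³/12 + 2×3.5×3.5²] + [7×0.875² + 2(3.5³/12 + 3.5×0.875²)] = 132.2 in³.
Direct shear f_v = P/L_w = 15.7 / 14 = 1.121 kip/in (vertical).
Torsion M = P·e = 15.7 × 9 = 141.3 kip·in.
Critical point at (x, y) = (2.625, 3.5) from centroid. f_tx = M·y/J = 3.741 kip/in; f_ty = M·x/J = 2.806 kip/in.
Resultant f_max = √[f_tx² + (f_v + f_ty)²] = √[3.741² + (1.121 + 2.806)²] = 5.424 kip/in.
Capacity per unit length: r_n/Ω = (1/2.0) × 0.6 × 90 × (0.707 × 0.4375) = 8.351 kip/in.
5.424 ≤ 8.351 → adequate.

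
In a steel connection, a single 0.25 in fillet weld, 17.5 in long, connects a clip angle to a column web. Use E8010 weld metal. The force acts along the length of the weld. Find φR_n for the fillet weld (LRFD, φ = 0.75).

φR_n ≈ 111 kips

E80XX → F_EXX = 80 ksi.
Effective throat t_e = 0.707 × 0.25 = 0.1767 in.
Total length L = 17.5 in; A_we = 0.1767 × 17.5 = 3.093 in².
F_nw = 0.6 F_EXX = 0.6 × 80 = 48 ksi.
φR_n = 0.75 × 48 × 3.093 = 111.4 kips.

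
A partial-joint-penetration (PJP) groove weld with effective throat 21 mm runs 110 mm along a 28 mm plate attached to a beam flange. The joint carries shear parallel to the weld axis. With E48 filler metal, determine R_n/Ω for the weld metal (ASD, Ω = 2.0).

R_n/Ω ≈ 333 kN

E48XX → F_EXX = 480 MPa.
Effective throat (given) t_e = 21 mm.
A_we = 21 × 110 = 2310 mm².
F_nw = 0.6 F_EXX = 288 MPa.
R_n/Ω = (288 × 2310) / 2.0 × 10⁻³ = 332.6 kN.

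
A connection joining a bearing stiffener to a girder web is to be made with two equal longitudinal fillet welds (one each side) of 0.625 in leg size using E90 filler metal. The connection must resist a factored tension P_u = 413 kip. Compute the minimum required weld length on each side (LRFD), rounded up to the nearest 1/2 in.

L = 12 in on each side

E90XX → F_EXX = 90 ksi.
Throat t_e = 0.707 × 0.625 = 0.4419 in.
φr_n = 0.75 × 0.6 × 90 × 0.4419 = 17.9 kip/in.
L_req = P_u / φr_n = 413 / 17.9 = 23.08 in total.
Per side: 23.08 / 2 = 11.54 in.
Round up → use L = 12 in on each side.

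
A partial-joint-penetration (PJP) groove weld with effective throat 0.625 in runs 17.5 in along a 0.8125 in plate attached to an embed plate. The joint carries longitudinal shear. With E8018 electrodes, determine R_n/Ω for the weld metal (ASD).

E80XX → F_EXX = 80 ksi.
Effective throat (given) t_e = 0.625 in.
A_we = 0.625 × 17.5 = 10.94 in².
F_nw = 0.6 F_EXX = 48 ksi.
R_n/Ω = (48 × 10.94) / 2.0 = 262.5 kip.

R_n/Ω ≈ 262 kip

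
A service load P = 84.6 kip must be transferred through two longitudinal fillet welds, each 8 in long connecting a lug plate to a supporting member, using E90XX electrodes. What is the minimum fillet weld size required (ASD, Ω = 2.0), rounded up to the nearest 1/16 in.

w = 5/16 in

E90XX → F_EXX = 90 ksi.
Total weld length L = 16 in.
Required throat t_e = P × Ω / (0.6 F_EXX × L) = 84.6 × 2.0 / (0.6 × 90 × 16) = 0.1958 in.
Required leg w = t_e / 0.707 = 0.277 in → use 5/16 in.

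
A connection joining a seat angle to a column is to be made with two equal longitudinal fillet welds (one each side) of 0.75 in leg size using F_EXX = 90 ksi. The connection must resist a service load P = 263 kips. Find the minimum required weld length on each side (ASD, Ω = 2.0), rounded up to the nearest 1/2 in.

Throat t_e = 0.707 × 0.75 = 0.5302 in.
r_n/Ω = (0.6 × 90 × 0.5302) / 2.0 = 14.32 kip/in.
L_req = P / (r_n/Ω) = 263 / 14.32 = 18.37 in total.
Per side: 18.37 / 2 = 9.185 in.
Round up → use L = 9.5 in on each side.

L = 9.5 in on each side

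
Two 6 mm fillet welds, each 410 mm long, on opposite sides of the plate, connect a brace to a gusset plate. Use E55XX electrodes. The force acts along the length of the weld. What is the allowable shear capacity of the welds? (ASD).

E55XX → F_EXX = 550 MPa.
Effective throat t_e = 0.707 × 6 = 4.242 mm.
Total length L = 820 mm; A_we = 4.242 × 820 = 3478 mm².
F_nw = 0.6 F_EXX = 0.6 × 550 = 330 MPa.
R_n = 330 × 3478 × 10⁻³ = 1148 kN; R_n/Ω = 1148/2.0 = 573.9 kN.

R_n/Ω ≈ 574 kN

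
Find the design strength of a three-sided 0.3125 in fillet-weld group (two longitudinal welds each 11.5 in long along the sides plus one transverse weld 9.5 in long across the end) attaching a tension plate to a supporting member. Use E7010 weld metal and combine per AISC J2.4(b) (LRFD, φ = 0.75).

φR_n ≈ 235 kips

E70XX → F_EXX = 70 ksi.
t_e = 0.707 × 0.3125 = 0.2209 in.
R_nwl = 0.6 × 70 × 0.2209 × 23 = 213.4 kips (longitudinal, 2 welds).
R_nwt = 0.6 × 70 × 0.2209 × 9.5 = 88.15 kips (transverse, base value).
(i) R_nwl + R_nwt = 301.6 kips; (ii) 0.85 R_nwl + 1.5 R_nwt = 313.6 kips.
R_n = max = 313.6 kips [governs: (ii)]; φR_n = 235.2 kips.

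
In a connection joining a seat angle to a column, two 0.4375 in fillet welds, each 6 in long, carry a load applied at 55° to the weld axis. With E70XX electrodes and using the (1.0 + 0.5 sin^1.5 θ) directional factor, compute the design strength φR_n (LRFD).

E70XX → F_EXX = 70 ksi.
t_e = 0.707 × 0.4375 = 0.3093 in; A_we = 0.3093 × 12 = 3.712 in².
Directional factor: 1.0 + 0.5 sin^1.5(55°) = 1.371.
F_nw = 0.6 × 70 × 1.371 = 57.57 ksi.
φR_n = 0.75 × 57.57 × 3.712 = 160.3 kips.

φR_n ≈ 160 kips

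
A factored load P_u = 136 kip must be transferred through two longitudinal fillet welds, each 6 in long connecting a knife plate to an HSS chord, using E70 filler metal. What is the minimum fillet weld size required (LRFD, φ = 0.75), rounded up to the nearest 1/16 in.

E70XX → F_EXX = 70 ksi.
Total weld length L = 12 in.
Required throat t_e = P_u / (φ × 0.6 F_EXX × L) = 136 / (0.75 × 0.6 × 70 × 12) = 0.3598 in.
Required leg w = t_e / 0.707 = 0.5089 in → use 9/16 in.

w = 9/16 in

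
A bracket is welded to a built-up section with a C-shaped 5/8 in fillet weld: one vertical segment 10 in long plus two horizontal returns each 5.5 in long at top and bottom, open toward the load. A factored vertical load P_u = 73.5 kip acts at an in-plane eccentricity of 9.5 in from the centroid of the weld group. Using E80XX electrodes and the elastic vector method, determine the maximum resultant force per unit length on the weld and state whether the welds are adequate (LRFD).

f_max ≈ 13.1 kip/in; adequate

E80XX → F_EXX = 80 ksi.
Total weld length L_w = 21 in. Treat welds as unit-width lines.
Centroid: x̄ = 2×5.5×2.75 / 21 = 1.44 in from the vertical weld.
Polar moment about centroid: J = I_x + I_y = [10³/12 + 2×5.5×5²] + [10×1.44² + 2(5.5³/12 + 5.5×1.31²)] = 425.7 in³.
Direct shear f_v = P/L_w = 73.5 / 21 = 3.5 kip/in (vertical).
Torsion M = P·e = 73.5 × 9.5 = 698.25 kip·in.
Critical point at (x, y) = (4.06, 5) from centroid. f_tx = M·y/J = 8.202 kip/in; f_ty = M·x/J = 6.659 kip/in.
Resultant f_max = √[f_tx² + (f_v + f_ty)²] = √[8.202² + (3.5 + 6.659)²] = 13.06 kip/in.
Capacity per unit length: φr_n = 0.75 × 0.6 × 80 × (0.707 × 0.625) = 15.91 kip/in.
13.06 ≤ 15.91 → adequate.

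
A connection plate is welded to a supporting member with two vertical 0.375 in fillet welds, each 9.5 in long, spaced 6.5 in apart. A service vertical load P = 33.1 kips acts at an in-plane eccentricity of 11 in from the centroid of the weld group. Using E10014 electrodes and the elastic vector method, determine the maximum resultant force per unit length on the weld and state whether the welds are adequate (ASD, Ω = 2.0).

E100XX → F_EXX = 100 ksi.
Total weld length L_w = 19 in. Treat welds as unit-width lines.
Polar moment about centroid: J = 2[d³/12 + d(b/2)²] = 2[9.5³/12 + 9.5×3.25²] = 343.6 in³.
Direct shear f_v = P/L_w = 33.1 / 19 = 1.742 kip/in (vertical).
Torsion M = P·e = 33.1 × 11 = 364.1 kip·in.
Critical point at (x, y) = (3.25, 4.75) from centroid. f_tx = M·y/J = 5.034 kip/in; f_ty = M·x/J = 3.444 kip/in.
Resultant f_max = √[f_tx² + (f_v + f_ty)²] = √[5.034² + (1.742 + 3.444)²] = 7.227 kip/in.
Capacity per unit length: r_n/Ω = (1/2.0) × 0.6 × 100 × (0.707 × 0.375) = 7.954 kip/in.
7.227 ≤ 7.954 → adequate.

f_max ≈ 7.23 kip/in; adequate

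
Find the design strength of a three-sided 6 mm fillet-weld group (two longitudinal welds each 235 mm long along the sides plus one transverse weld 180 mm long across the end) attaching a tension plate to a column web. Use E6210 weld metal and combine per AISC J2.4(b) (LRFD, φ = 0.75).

φR_n ≈ 792 kN

E62XX → F_EXX = 620 MPa.
t_e = 0.707 × 6 = 4.242 mm.
R_nwl = 0.6 × 620 × 4.242 × 470 × 10⁻³ = 741.7 kN (longitudinal, 2 welds).
R_nwt = 0.6 × 620 × 4.242 × 180 × 10⁻³ = 284 kN (transverse, base value).
(i) R_nwl + R_nwt = 1026 kN; (ii) 0.85 R_nwl + 1.5 R_nwt = 1056 kN.
R_n = max = 1056 kN [governs: (ii)]; φR_n = 792.4 kN.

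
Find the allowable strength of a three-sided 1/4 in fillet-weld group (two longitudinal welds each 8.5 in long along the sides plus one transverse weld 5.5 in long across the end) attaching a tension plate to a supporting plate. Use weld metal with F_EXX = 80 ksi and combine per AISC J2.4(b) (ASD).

t_e = 0.707 × 0.25 = 0.1767 in.
R_nwl = 0.6 × 80 × 0.1767 × 17 = 144.2 kips (longitudinal, 2 welds).
R_nwt = 0.6 × 80 × 0.1767 × 5.5 = 46.66 kips (transverse, base value).
(i) R_nwl + R_nwt = 190.9 kips; (ii) 0.85 R_nwl + 1.5 R_nwt = 192.6 kips.
R_n = max = 192.6 kips [governs: (ii)]; R_n/Ω = 96.29 kips.

R_n/Ω ≈ 96.3 kips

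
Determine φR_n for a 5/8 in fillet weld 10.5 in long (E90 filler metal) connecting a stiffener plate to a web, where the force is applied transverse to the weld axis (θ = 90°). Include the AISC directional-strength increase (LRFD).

E90XX → F_EXX = 90 ksi.
t_e = 0.707 × 0.625 = 0.4419 in; A_we = 0.4419 × 10.5 = 4.64 in².
Directional factor: 1.0 + 0.5 sin^1.5(90°) = 1.5.
F_nw = 0.6 × 90 × 1.5 = 81 ksi.
φR_n = 0.75 × 81 × 4.64 = 281.9 kip.

φR_n ≈ 282 kip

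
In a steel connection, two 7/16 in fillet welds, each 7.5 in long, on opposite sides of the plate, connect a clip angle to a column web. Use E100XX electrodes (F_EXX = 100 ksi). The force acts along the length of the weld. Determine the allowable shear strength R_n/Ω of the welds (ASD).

R_n/Ω ≈ 139 kip

Effective throat t_e = 0.707 × 0.4375 = 0.3093 in.
Total length L = 15 in; A_we = 0.3093 × 15 = 4.64 in².
F_nw = 0.6 F_EXX = 0.6 × 100 = 60 ksi.
R_n = 60 × 4.64 = 278.4 kip; R_n/Ω = 278.4/2.0 = 139.2 kip.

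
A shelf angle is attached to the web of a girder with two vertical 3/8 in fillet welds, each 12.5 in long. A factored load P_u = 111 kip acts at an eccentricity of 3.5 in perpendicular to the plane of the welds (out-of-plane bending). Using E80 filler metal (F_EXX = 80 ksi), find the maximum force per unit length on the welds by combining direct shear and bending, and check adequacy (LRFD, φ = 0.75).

L_w = 2 × 12.5 = 25 in; section modulus (unit throat) S = 2 × L²/6 = 52.08 in².
Direct shear f_v = P/L_w = 111/25 = 4.44 kip/in.
Moment M = P × e = 111 × 3.5 = 388.5 kip·in; bending f_b = M/S = 7.459 kip/in.
f_max = √(f_v² + f_b²) = √(4.44² + 7.459²) = 8.681 kip/in.
φr_n = 0.75 × 0.6 × 80 × (0.707 × 0.375) = 9.544 kip/in → adequate.

f_max ≈ 8.68 kip/in; adequate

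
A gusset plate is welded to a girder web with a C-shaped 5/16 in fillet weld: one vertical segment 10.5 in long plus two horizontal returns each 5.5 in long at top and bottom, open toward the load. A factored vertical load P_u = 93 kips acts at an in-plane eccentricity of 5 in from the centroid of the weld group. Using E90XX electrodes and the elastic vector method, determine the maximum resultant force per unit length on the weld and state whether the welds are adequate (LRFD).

E90XX → F_EXX = 90 ksi.
Total weld length L_w = 21.5 in. Treat welds as unit-width lines.
Centroid: x̄ = 2×5.5×2.75 / 21.5 = 1.407 in from the vertical weld.
Polar moment about centroid: J = I_x + I_y = [10.5³/12 + 2×5.5×5.25²] + [10.5×1.407² + 2(5.5³/12 + 5.5×1.343²)] = 468 in³.
Direct shear f_v = P/L_w = 93 / 21.5 = 4.326 kip/in (vertical).
Torsion M = P·e = 93 × 5 = 465 kip·in.
Critical point at (x, y) = (4.093, 5.25) from centroid. f_tx = M·y/J = 5.216 kip/in; f_ty = M·x/J = 4.067 kip/in.
Resultant f_max = √[f_tx² + (f_v + f_ty)²] = √[5.216² + (4.326 + 4.067)²] = 9.881 kip/in.
Capacity per unit length: φr_n = 0.75 × 0.6 × 90 × (0.707 × 0.3125) = 8.948 kip/in.
9.881 > 8.948 → NOT adequate.

f_max ≈ 9.88 kip/in; NOT adequate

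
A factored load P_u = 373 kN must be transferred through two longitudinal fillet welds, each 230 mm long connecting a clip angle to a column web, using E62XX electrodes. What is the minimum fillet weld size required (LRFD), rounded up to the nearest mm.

E62XX → F_EXX = 620 MPa.
Total weld length L = 460 mm.
Required throat t_e = P_u / (φ × 0.6 F_EXX × L) = 373 / (0.75 × 0.6 × 620 × 460 × 10⁻³) = 2.906 mm.
Required leg w = t_e / 0.707 = 4.111 mm → use 5 mm.

w = 5 mm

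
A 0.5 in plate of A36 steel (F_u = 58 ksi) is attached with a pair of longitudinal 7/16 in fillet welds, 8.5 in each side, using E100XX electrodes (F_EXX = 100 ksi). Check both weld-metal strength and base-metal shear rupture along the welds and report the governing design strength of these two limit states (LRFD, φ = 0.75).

t_e = 0.707 × 0.4375 = 0.3093 in; L = 17 in.
Weld metal: φR_n = 0.75 × 0.6 × 100 × 0.3093 × 17 = 236.6 kip.
Base metal (shear rupture): φR_n = 0.75 × 0.6 × 58 × 0.5 × 17 = 221.8 kip.
Governing: base-metal shear rupture.

φR_n ≈ 222 kip (base-metal shear rupture governs)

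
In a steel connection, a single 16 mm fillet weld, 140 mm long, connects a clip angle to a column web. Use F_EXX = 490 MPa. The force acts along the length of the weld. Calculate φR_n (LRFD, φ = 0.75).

φR_n ≈ 349 kN

Effective throat t_e = 0.707 × 16 = 11.31 mm.
Total length L = 140 mm; A_we = 11.31 × 140 = 1584 mm².
F_nw = 0.6 F_EXX = 0.6 × 490 = 294 MPa.
φR_n = 0.75 × 294 × 1584 × 10⁻³ = 349.2 kN.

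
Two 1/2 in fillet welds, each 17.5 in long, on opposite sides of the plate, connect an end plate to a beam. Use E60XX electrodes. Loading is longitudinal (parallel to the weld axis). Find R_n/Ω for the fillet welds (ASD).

E60XX → F_EXX = 60 ksi.
Effective throat t_e = 0.707 × 0.5 = 0.3535 in.
Total length L = 35 in; A_we = 0.3535 × 35 = 12.37 in².
F_nw = 0.6 F_EXX = 0.6 × 60 = 36 ksi.
R_n = 36 × 12.37 = 445.4 kips; R_n/Ω = 445.4/2.0 = 222.7 kips.

R_n/Ω ≈ 223 kips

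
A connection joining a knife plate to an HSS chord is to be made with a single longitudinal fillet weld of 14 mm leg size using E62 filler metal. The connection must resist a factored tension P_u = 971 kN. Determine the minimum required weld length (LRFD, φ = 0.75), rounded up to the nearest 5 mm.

E62XX → F_EXX = 620 MPa.
Throat t_e = 0.707 × 14 = 9.898 mm.
φr_n = 0.75 × 0.6 × 620 × 9.898 × 10⁻³ = 2.762 kN/mm.
L_req = P_u / φr_n = 971 / 2.762 = 351.6 mm total.
Round up → use L = 355 mm.

L = 355 mm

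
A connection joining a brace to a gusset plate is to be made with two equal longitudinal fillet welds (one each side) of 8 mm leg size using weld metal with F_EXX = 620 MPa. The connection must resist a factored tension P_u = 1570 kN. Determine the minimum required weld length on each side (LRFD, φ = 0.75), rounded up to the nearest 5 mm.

Throat t_e = 0.707 × 8 = 5.656 mm.
φr_n = 0.75 × 0.6 × 620 × 5.656 × 10⁻³ = 1.578 kN/mm.
L_req = P_u / φr_n = 1570 / 1.578 = 994.9 mm total.
Per side: 994.9 / 2 = 497.5 mm.
Round up → use L = 500 mm on each side.

L = 500 mm on each side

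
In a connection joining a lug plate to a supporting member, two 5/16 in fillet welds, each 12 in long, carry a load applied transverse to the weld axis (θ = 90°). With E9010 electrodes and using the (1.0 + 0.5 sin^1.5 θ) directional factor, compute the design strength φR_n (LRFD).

φR_n ≈ 322 kips

E90XX → F_EXX = 90 ksi.
t_e = 0.707 × 0.3125 = 0.2209 in; A_we = 0.2209 × 24 = 5.302 in².
Directional factor: 1.0 + 0.5 sin^1.5(90°) = 1.5.
F_nw = 0.6 × 90 × 1.5 = 81 ksi.
φR_n = 0.75 × 81 × 5.302 = 322.1 kips.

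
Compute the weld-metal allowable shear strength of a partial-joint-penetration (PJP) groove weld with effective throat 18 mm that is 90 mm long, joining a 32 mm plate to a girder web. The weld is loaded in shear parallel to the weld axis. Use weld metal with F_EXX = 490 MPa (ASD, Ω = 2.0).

Effective throat (given) t_e = 18 mm.
A_we = 18 × 90 = 1620 mm².
F_nw = 0.6 F_EXX = 294 MPa.
R_n/Ω = (294 × 1620) / 2.0 × 10⁻³ = 238.1 kN.

R_n/Ω ≈ 238 kN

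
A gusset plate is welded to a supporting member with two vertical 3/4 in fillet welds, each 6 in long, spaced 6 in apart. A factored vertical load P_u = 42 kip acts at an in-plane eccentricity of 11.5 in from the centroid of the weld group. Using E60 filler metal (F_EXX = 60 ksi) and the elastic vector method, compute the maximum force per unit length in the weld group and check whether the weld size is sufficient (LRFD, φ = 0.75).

f_max ≈ 16.9 kip/in; NOT adequate

Total weld length L_w = 12 in. Treat welds as unit-width lines.
Polar moment about centroid: J = 2[d³/12 + d(b/2)²] = 2[6³/12 + 6×3²] = 144 in³.
Direct shear f_v = P/L_w = 42 / 12 = 3.5 kip/in (vertical).
Torsion M = P·e = 42 × 11.5 = 483 kip·in.
Critical point at (x, y) = (3, 3) from centroid. f_tx = M·y/J = 10.06 kip/in; f_ty = M·x/J = 10.06 kip/in.
Resultant f_max = √[f_tx² + (f_v + f_ty)²] = √[10.06² + (3.5 + 10.06)²] = 16.89 kip/in.
Capacity per unit length: φr_n = 0.75 × 0.6 × 60 × (0.707 × 0.75) = 14.32 kip/in.
16.89 > 14.32 → NOT adequate.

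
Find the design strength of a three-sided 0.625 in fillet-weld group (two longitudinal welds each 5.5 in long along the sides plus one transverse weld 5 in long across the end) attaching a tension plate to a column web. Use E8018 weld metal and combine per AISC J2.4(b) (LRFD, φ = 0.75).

E80XX → F_EXX = 80 ksi.
t_e = 0.707 × 0.625 = 0.4419 in.
R_nwl = 0.6 × 80 × 0.4419 × 11 = 233.3 kip (longitudinal, 2 welds).
R_nwt = 0.6 × 80 × 0.4419 × 5 = 106 kip (transverse, base value).
(i) R_nwl + R_nwt = 339.4 kip; (ii) 0.85 R_nwl + 1.5 R_nwt = 357.4 kip.
R_n = max = 357.4 kip [governs: (ii)]; φR_n = 268 kip.

φR_n ≈ 268 kip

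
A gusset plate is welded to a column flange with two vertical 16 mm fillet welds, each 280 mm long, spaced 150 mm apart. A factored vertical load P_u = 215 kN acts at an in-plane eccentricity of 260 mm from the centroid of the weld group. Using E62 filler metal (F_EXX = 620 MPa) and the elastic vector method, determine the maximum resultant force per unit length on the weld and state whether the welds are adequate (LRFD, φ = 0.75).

f_max ≈ 1520 N/mm; adequate

Total weld length L_w = 560 mm. Treat welds as unit-width lines.
Polar moment about centroid: J = 2[d³/12 + d(b/2)²] = 2[280³/12 + 280×75²] = 6809000 mm³.
Direct shear f_v = P/L_w = 215×10³ / 560 = 383.9 N/mm (vertical).
Torsion M = P·e = 215×10³ × 260 = 55900000 N·mm.
Critical point at (x, y) = (75, 140) from centroid. f_tx = M·y/J = 1149 N/mm; f_ty = M·x/J = 615.8 N/mm.
Resultant f_max = √[f_tx² + (f_v + f_ty)²] = √[1149² + (383.9 + 615.8)²] = 1523 N/mm.
Capacity per unit length: φr_n = 0.75 × 0.6 × 620 × (0.707 × 16) = 3156 N/mm.
1523 ≤ 3156 → adequate.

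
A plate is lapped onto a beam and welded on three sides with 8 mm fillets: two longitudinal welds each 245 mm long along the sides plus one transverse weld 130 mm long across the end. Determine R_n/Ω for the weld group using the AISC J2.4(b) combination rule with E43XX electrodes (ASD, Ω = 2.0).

R_n/Ω ≈ 452 kN

E43XX → F_EXX = 430 MPa.
t_e = 0.707 × 8 = 5.656 mm.
R_nwl = 0.6 × 430 × 5.656 × 490 × 10⁻³ = 715 kN (longitudinal, 2 welds).
R_nwt = 0.6 × 430 × 5.656 × 130 × 10⁻³ = 189.7 kN (transverse, base value).
(i) R_nwl + R_nwt = 904.7 kN; (ii) 0.85 R_nwl + 1.5 R_nwt = 892.3 kN.
R_n = max = 904.7 kN [governs: (i)]; R_n/Ω = 452.4 kN.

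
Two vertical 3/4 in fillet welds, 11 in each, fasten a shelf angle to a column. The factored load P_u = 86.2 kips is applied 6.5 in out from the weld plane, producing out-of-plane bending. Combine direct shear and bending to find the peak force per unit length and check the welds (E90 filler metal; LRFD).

f_max ≈ 14.4 kip/in; adequate

E90XX → F_EXX = 90 ksi.
L_w = 2 × 11 = 22 in; section modulus (unit throat) S = 2 × L²/6 = 40.33 in².
Direct shear f_v = P/L_w = 86.2/22 = 3.918 kip/in.
Moment M = P × e = 86.2 × 6.5 = 560.3 kip·in; bending f_b = M/S = 13.89 kip/in.
f_max = √(f_v² + f_b²) = √(3.918² + 13.89²) = 14.43 kip/in.
φr_n = 0.75 × 0.6 × 90 × (0.707 × 0.75) = 21.48 kip/in → adequate.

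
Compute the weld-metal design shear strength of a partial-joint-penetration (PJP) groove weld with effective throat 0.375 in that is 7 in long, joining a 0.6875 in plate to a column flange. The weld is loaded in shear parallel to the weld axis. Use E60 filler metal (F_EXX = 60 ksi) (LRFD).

Effective throat (given) t_e = 0.375 in.
A_we = 0.375 × 7 = 2.625 in².
F_nw = 0.6 F_EXX = 36 ksi.
φR_n = 0.75 × 36 × 2.625 = 70.88 kips.

φR_n ≈ 70.9 kips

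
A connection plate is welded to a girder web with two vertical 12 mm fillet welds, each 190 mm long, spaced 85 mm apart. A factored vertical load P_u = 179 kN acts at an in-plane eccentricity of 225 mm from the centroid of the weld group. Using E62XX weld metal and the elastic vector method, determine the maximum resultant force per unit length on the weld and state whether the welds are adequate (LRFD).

f_max ≈ 2520 N/mm; NOT adequate

E62XX → F_EXX = 620 MPa.
Total weld length L_w = 380 mm. Treat welds as unit-width lines.
Polar moment about centroid: J = 2[d³/12 + d(b/2)²] = 2[190³/12 + 190×42.5²] = 1830000 mm³.
Direct shear f_v = P/L_w = 179×10³ / 380 = 471.1 N/mm (vertical).
Torsion M = P·e = 179×10³ × 225 = 40275000 N·mm.
Critical point at (x, y) = (42.5, 95) from centroid. f_tx = M·y/J = 2091 N/mm; f_ty = M·x/J = 935.6 N/mm.
Resultant f_max = √[f_tx² + (f_v + f_ty)²] = √[2091² + (471.1 + 935.6)²] = 2520 N/mm.
Capacity per unit length: φr_n = 0.75 × 0.6 × 620 × (0.707 × 12) = 2367 N/mm.
2520 > 2367 → NOT adequate.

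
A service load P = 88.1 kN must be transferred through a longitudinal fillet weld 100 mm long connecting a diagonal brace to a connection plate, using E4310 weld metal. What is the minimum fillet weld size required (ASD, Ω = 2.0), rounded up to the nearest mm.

E43XX → F_EXX = 430 MPa.
Total weld length L = 100 mm.
Required throat t_e = P × Ω / (0.6 F_EXX × L) = 88.1 × 2.0 / (0.6 × 430 × 100 × 10⁻³) = 6.829 mm.
Required leg w = t_e / 0.707 = 9.66 mm → use 10 mm.

w = 10 mm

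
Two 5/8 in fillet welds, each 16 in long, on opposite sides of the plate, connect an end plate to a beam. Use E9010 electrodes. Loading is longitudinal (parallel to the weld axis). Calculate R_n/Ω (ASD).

R_n/Ω ≈ 382 kip

E90XX → F_EXX = 90 ksi.
Effective throat t_e = 0.707 × 0.625 = 0.4419 in.
Total length L = 32 in; A_we = 0.4419 × 32 = 14.14 in².
F_nw = 0.6 F_EXX = 0.6 × 90 = 54 ksi.
R_n = 54 × 14.14 = 763.6 kip; R_n/Ω = 763.6/2.0 = 381.8 kip.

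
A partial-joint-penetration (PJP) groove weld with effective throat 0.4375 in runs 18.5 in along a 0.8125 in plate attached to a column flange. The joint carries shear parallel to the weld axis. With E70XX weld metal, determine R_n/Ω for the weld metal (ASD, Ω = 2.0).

E70XX → F_EXX = 70 ksi.
Effective throat (given) t_e = 0.4375 in.
A_we = 0.4375 × 18.5 = 8.094 in².
F_nw = 0.6 F_EXX = 42 ksi.
R_n/Ω = (42 × 8.094) / 2.0 = 170 kips.

R_n/Ω ≈ 170 kips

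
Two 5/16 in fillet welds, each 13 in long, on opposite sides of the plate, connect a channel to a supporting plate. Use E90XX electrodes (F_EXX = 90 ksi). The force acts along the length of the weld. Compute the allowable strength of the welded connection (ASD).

Effective throat t_e = 0.707 × 0.3125 = 0.2209 in.
Total length L = 26 in; A_we = 0.2209 × 26 = 5.744 in².
F_nw = 0.6 F_EXX = 0.6 × 90 = 54 ksi.
R_n = 54 × 5.744 = 310.2 kips; R_n/Ω = 310.2/2.0 = 155.1 kips.

R_n/Ω ≈ 155 kips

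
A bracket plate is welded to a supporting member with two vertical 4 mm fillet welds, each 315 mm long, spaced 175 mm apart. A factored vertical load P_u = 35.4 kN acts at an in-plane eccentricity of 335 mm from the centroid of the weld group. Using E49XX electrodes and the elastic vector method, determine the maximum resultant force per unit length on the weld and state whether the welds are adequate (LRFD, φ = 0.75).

E49XX → F_EXX = 490 MPa.
Total weld length L_w = 630 mm. Treat welds as unit-width lines.
Polar moment about centroid: J = 2[d³/12 + d(b/2)²] = 2[315³/12 + 315×87.5²] = 10030000 mm³.
Direct shear f_v = P/L_w = 35.4×10³ / 630 = 56.19 N/mm (vertical).
Torsion M = P·e = 35.4×10³ × 335 = 11859000 N·mm.
Critical point at (x, y) = (87.5, 157.5) from centroid. f_tx = M·y/J = 186.2 N/mm; f_ty = M·x/J = 103.4 N/mm.
Resultant f_max = √[f_tx² + (f_v + f_ty)²] = √[186.2² + (56.19 + 103.4)²] = 245.2 N/mm.
Capacity per unit length: φr_n = 0.75 × 0.6 × 490 × (0.707 × 4) = 623.6 N/mm.
245.2 ≤ 623.6 → adequate.

f_max ≈ 245 N/mm; adequate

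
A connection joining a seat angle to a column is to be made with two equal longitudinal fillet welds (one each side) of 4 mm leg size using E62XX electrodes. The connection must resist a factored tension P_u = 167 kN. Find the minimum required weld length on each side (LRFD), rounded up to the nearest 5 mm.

E62XX → F_EXX = 620 MPa.
Throat t_e = 0.707 × 4 = 2.828 mm.
φr_n = 0.75 × 0.6 × 620 × 2.828 × 10⁻³ = 0.789 kN/mm.
L_req = P_u / φr_n = 167 / 0.789 = 211.7 mm total.
Per side: 211.7 / 2 = 105.8 mm.
Round up → use L = 110 mm on each side.

L = 110 mm on each side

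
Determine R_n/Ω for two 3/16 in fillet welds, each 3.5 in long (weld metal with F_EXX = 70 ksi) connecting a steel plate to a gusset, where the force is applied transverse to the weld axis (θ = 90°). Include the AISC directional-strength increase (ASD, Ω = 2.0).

R_n/Ω ≈ 29.2 kip

t_e = 0.707 × 0.1875 = 0.1326 in; A_we = 0.1326 × 7 = 0.9279 in².
Directional factor: 1.0 + 0.5 sin^1.5(90°) = 1.5.
F_nw = 0.6 × 70 × 1.5 = 63 ksi.
R_n/Ω = (63 × 0.9279) / 2.0 = 29.23 kip.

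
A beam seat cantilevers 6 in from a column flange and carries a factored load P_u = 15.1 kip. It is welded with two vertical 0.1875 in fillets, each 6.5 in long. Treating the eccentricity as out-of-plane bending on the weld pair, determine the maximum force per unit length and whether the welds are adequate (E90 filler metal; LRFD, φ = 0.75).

f_max ≈ 6.54 kip/in; NOT adequate

E90XX → F_EXX = 90 ksi.
L_w = 2 × 6.5 = 13 in; section modulus (unit throat) S = 2 × L²/6 = 14.08 in².
Direct shear f_v = P/L_w = 15.1/13 = 1.162 kip/in.
Moment M = P × e = 15.1 × 6 = 90.6 kip·in; bending f_b = M/S = 6.433 kip/in.
f_max = √(f_v² + f_b²) = √(1.162² + 6.433²) = 6.537 kip/in.
φr_n = 0.75 × 0.6 × 90 × (0.707 × 0.1875) = 5.369 kip/in → NOT adequate.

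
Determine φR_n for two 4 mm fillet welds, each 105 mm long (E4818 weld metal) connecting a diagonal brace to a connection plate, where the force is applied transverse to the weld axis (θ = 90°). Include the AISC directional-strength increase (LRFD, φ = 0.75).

φR_n ≈ 192 kN

E48XX → F_EXX = 480 MPa.
t_e = 0.707 × 4 = 2.828 mm; A_we = 2.828 × 210 = 593.9 mm².
Directional factor: 1.0 + 0.5 sin^1.5(90°) = 1.5.
F_nw = 0.6 × 480 × 1.5 = 432 MPa.
φR_n = 0.75 × 432 × 593.9 × 10⁻³ = 192.4 kN.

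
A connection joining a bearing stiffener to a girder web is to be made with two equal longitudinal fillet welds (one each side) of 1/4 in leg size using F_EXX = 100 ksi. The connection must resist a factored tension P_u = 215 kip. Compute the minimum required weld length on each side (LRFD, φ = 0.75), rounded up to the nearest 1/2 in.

L = 14 in on each side

Throat t_e = 0.707 × 0.25 = 0.1767 in.
φr_n = 0.75 × 0.6 × 100 × 0.1767 = 7.954 kip/in.
L_req = P_u / φr_n = 215 / 7.954 = 27.03 in total.
Per side: 27.03 / 2 = 13.52 in.
Round up → use L = 14 in on each side.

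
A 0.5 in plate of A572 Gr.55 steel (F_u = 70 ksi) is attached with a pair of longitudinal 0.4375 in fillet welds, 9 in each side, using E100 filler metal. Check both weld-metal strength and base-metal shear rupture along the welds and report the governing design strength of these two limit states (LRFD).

φR_n ≈ 251 kip (weld metal governs)

E100XX → F_EXX = 100 ksi.
t_e = 0.707 × 0.4375 = 0.3093 in; L = 18 in.
Weld metal: φR_n = 0.75 × 0.6 × 100 × 0.3093 × 18 = 250.5 kip.
Base metal (shear rupture): φR_n = 0.75 × 0.6 × 70 × 0.5 × 18 = 283.5 kip.
Governing: weld metal.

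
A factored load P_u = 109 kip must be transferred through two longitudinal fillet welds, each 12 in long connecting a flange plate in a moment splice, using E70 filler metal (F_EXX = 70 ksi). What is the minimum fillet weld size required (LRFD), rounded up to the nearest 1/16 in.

Total weld length L = 24 in.
Required throat t_e = P_u / (φ × 0.6 F_EXX × L) = 109 / (0.75 × 0.6 × 70 × 24) = 0.1442 in.
Required leg w = t_e / 0.707 = 0.2039 in → use 1/4 in.

w = 1/4 in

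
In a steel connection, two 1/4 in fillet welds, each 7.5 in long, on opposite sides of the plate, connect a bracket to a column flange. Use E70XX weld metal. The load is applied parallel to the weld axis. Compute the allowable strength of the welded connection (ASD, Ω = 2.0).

R_n/Ω ≈ 55.7 kip

E70XX → F_EXX = 70 ksi.
Effective throat t_e = 0.707 × 0.25 = 0.1767 in.
Total length L = 15 in; A_we = 0.1767 × 15 = 2.651 in².
F_nw = 0.6 F_EXX = 0.6 × 70 = 42 ksi.
R_n = 42 × 2.651 = 111.4 kip; R_n/Ω = 111.4/2.0 = 55.68 kip.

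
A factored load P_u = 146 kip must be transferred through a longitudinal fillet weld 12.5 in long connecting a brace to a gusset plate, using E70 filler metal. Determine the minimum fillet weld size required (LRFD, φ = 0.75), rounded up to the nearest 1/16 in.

E70XX → F_EXX = 70 ksi.
Total weld length L = 12.5 in.
Required throat t_e = P_u / (φ × 0.6 F_EXX × L) = 146 / (0.75 × 0.6 × 70 × 12.5) = 0.3708 in.
Required leg w = t_e / 0.707 = 0.5245 in → use 9/16 in.

w = 9/16 in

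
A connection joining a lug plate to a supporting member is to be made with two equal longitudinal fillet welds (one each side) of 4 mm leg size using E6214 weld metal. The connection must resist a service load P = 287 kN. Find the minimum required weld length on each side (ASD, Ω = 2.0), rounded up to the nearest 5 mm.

L = 275 mm on each side

E62XX → F_EXX = 620 MPa.
Throat t_e = 0.707 × 4 = 2.828 mm.
r_n/Ω = (0.6 × 620 × 2.828) / 2.0 = 526 N/mm = 0.526 kN/mm.
L_req = P / (r_n/Ω) = 287 / 0.526 = 545.6 mm total.
Per side: 545.6 / 2 = 272.8 mm.
Round up → use L = 275 mm on each side.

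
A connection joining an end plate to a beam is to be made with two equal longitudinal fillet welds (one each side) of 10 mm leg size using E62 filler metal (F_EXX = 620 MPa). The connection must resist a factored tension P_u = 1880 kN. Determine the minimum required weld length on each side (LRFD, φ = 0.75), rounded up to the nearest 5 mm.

Throat t_e = 0.707 × 10 = 7.07 mm.
φr_n = 0.75 × 0.6 × 620 × 7.07 × 10⁻³ = 1.973 kN/mm.
L_req = P_u / φr_n = 1880 / 1.973 = 953.1 mm total.
Per side: 953.1 / 2 = 476.5 mm.
Round up → use L = 480 mm on each side.

L = 480 mm on each side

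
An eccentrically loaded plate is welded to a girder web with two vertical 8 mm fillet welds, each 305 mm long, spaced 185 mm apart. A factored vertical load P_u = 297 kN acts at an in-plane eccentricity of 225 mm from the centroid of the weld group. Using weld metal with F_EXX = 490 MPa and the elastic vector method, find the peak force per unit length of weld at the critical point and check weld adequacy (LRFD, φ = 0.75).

f_max ≈ 1510 N/mm; NOT adequate

Total weld length L_w = 610 mm. Treat welds as unit-width lines.
Polar moment about centroid: J = 2[d³/12 + d(b/2)²] = 2[305³/12 + 305×92.5²] = 9948000 mm³.
Direct shear f_v = P/L_w = 297×10³ / 610 = 486.9 N/mm (vertical).
Torsion M = P·e = 297×10³ × 225 = 66825000 N·mm.
Critical point at (x, y) = (92.5, 152.5) from centroid. f_tx = M·y/J = 1024 N/mm; f_ty = M·x/J = 621.4 N/mm.
Resultant f_max = √[f_tx² + (f_v + f_ty)²] = √[1024² + (486.9 + 621.4)²] = 1509 N/mm.
Capacity per unit length: φr_n = 0.75 × 0.6 × 490 × (0.707 × 8) = 1247 N/mm.
1509 > 1247 → NOT adequate.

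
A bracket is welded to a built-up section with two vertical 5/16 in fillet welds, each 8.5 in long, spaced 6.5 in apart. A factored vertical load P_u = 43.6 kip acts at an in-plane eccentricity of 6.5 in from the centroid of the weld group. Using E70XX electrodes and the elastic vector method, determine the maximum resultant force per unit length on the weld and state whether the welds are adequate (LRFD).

f_max ≈ 7.23 kip/in; NOT adequate

E70XX → F_EXX = 70 ksi.
Total weld length L_w = 17 in. Treat welds as unit-width lines.
Polar moment about centroid: J = 2[d³/12 + d(b/2)²] = 2[8.5³/12 + 8.5×3.25²] = 281.9 in³.
Direct shear f_v = P/L_w = 43.6 / 17 = 2.565 kip/in (vertical).
Torsion M = P·e = 43.6 × 6.5 = 283.4 kip·in.
Critical point at (x, y) = (3.25, 4.25) from centroid. f_tx = M·y/J = 4.272 kip/in; f_ty = M·x/J = 3.267 kip/in.
Resultant f_max = √[f_tx² + (f_v + f_ty)²] = √[4.272² + (2.565 + 3.267)²] = 7.229 kip/in.
Capacity per unit length: φr_n = 0.75 × 0.6 × 70 × (0.707 × 0.3125) = 6.96 kip/in.
7.229 > 6.96 → NOT adequate.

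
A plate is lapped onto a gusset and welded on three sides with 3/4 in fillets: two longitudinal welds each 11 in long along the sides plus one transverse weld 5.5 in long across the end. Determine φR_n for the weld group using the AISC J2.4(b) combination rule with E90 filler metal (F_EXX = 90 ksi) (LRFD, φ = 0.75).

t_e = 0.707 × 0.75 = 0.5302 in.
R_nwl = 0.6 × 90 × 0.5302 × 22 = 629.9 kip (longitudinal, 2 welds).
R_nwt = 0.6 × 90 × 0.5302 × 5.5 = 157.5 kip (transverse, base value).
(i) R_nwl + R_nwt = 787.4 kip; (ii) 0.85 R_nwl + 1.5 R_nwt = 771.7 kip.
R_n = max = 787.4 kip [governs: (i)]; φR_n = 590.6 kip.

φR_n ≈ 591 kip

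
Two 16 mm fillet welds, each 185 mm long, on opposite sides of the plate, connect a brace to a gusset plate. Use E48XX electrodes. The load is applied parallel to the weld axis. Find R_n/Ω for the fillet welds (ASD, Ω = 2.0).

R_n/Ω ≈ 603 kN

E48XX → F_EXX = 480 MPa.
Effective throat t_e = 0.707 × 16 = 11.31 mm.
Total length L = 370 mm; A_we = 11.31 × 370 = 4185 mm².
F_nw = 0.6 F_EXX = 0.6 × 480 = 288 MPa.
R_n = 288 × 4185 × 10⁻³ = 1205 kN; R_n/Ω = 1205/2.0 = 602.7 kN.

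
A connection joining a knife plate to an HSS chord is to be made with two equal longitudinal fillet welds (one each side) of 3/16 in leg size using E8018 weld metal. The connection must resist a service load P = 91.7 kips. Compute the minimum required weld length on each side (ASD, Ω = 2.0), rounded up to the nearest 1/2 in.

E80XX → F_EXX = 80 ksi.
Throat t_e = 0.707 × 0.1875 = 0.1326 in.
r_n/Ω = (0.6 × 80 × 0.1326) / 2.0 = 3.181 kip/in.
L_req = P / (r_n/Ω) = 91.7 / 3.181 = 28.82 in total.
Per side: 28.82 / 2 = 14.41 in.
Round up → use L = 14.5 in on each side.

L = 14.5 in on each side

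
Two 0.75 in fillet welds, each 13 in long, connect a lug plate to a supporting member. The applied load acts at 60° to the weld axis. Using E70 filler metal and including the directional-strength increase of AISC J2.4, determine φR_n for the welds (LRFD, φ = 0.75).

E70XX → F_EXX = 70 ksi.
t_e = 0.707 × 0.75 = 0.5302 in; A_we = 0.5302 × 26 = 13.79 in².
Directional factor: 1.0 + 0.5 sin^1.5(60°) = 1.403.
F_nw = 0.6 × 70 × 1.403 = 58.92 ksi.
φR_n = 0.75 × 58.92 × 13.79 = 609.3 kips.

φR_n ≈ 609 kips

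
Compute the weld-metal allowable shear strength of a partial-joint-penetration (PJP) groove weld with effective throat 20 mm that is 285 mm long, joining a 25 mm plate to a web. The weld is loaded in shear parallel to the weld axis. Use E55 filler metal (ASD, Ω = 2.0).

R_n/Ω ≈ 940 kN

E55XX → F_EXX = 550 MPa.
Effective throat (given) t_e = 20 mm.
A_we = 20 × 285 = 5700 mm².
F_nw = 0.6 F_EXX = 330 MPa.
R_n/Ω = (330 × 5700) / 2.0 × 10⁻³ = 940.5 kN.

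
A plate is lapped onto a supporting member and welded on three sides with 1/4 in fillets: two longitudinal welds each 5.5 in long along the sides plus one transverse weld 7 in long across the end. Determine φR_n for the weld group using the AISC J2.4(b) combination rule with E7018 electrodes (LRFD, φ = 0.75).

φR_n ≈ 111 kip

E70XX → F_EXX = 70 ksi.
t_e = 0.707 × 0.25 = 0.1767 in.
R_nwl = 0.6 × 70 × 0.1767 × 11 = 81.66 kip (longitudinal, 2 welds).
R_nwt = 0.6 × 70 × 0.1767 × 7 = 51.96 kip (transverse, base value).
(i) R_nwl + R_nwt = 133.6 kip; (ii) 0.85 R_nwl + 1.5 R_nwt = 147.4 kip.
R_n = max = 147.4 kip [governs: (ii)]; φR_n = 110.5 kip.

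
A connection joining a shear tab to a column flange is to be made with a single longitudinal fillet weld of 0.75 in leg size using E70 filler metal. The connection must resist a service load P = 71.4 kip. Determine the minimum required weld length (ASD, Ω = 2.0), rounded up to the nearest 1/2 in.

E70XX → F_EXX = 70 ksi.
Throat t_e = 0.707 × 0.75 = 0.5302 in.
r_n/Ω = (0.6 × 70 × 0.5302) / 2.0 = 11.14 kip/in.
L_req = P / (r_n/Ω) = 71.4 / 11.14 = 6.412 in total.
Round up → use L = 6.5 in.

L = 6.5 in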